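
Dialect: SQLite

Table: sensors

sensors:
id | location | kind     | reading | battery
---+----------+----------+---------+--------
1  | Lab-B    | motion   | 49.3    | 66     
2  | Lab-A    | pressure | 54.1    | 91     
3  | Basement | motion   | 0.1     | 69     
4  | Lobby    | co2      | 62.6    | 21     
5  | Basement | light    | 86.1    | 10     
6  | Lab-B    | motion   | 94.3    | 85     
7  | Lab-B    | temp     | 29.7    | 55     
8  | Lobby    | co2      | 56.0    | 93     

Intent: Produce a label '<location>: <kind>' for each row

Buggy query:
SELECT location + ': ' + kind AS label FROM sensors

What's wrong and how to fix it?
Bug: SQLite uses || for string concatenation; + coerces text to numbers (yielding 0)

Fix: Replace + with || to concatenate text

Corrected query:
SELECT location || ': ' || kind AS label FROM sensors

Result:
label           
----------------
Lab-B: motion   
Lab-A: pressure 
Basement: motion
Lobby: co2      
Basement: light 
Lab-B: motion   
Lab-B: temp     
Lobby: co2      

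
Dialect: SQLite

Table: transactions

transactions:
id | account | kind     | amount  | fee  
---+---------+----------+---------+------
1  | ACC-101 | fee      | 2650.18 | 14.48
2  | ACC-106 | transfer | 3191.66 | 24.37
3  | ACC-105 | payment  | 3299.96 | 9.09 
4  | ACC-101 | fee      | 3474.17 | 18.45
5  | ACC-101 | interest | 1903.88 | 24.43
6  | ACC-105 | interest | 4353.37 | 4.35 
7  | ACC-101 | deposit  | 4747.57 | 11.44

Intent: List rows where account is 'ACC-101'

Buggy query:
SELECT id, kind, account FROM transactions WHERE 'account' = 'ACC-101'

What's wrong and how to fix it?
Bug: 'account' in single quotes is a string literal, not the column; the comparison is literal-vs-literal and never true

Fix: Reference the column as account without single quotes

Corrected query:
SELECT id, kind, account FROM transactions WHERE account = 'ACC-101'

Result:
id | kind     | account
---+----------+--------
1  | fee      | ACC-101
4  | fee      | ACC-101
5  | interest | ACC-101
7  | deposit  | ACC-101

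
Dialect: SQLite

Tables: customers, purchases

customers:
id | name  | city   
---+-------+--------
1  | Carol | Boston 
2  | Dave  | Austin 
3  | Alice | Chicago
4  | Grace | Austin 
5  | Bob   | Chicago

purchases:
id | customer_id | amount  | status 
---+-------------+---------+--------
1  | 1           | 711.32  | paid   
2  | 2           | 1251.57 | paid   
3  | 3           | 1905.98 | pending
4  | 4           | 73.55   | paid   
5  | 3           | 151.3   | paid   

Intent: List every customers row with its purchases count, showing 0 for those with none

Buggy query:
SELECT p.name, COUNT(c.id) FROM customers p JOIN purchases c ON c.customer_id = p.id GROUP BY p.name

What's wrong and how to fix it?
Bug: INNER JOIN drops customers rows that have no matching purchases rows

Fix: Switch to LEFT JOIN to retain unmatched parent rows

Corrected query:
SELECT p.name, COUNT(c.id) FROM customers p LEFT JOIN purchases c ON c.customer_id = p.id GROUP BY p.name

Result:
name  | COUNT(c.id)
------+------------
Alice | 2          
Bob   | 0          
Carol | 1          
Dave  | 1          
Grace | 1          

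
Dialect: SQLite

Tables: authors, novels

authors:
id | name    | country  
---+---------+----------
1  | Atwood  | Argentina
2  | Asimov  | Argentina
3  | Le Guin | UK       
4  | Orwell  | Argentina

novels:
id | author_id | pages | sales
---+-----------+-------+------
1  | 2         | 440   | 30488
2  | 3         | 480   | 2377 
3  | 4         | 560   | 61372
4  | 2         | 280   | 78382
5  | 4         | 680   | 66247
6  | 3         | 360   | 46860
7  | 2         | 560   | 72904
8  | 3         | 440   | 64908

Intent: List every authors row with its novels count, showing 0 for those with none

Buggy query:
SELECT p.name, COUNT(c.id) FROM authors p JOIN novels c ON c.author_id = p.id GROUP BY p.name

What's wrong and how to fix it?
Bug: INNER JOIN drops authors rows that have no matching novels rows

Fix: Use LEFT JOIN so parents without children still appear (COUNT(c.id) gives 0)

Corrected query:
SELECT p.name, COUNT(c.id) FROM authors p LEFT JOIN novels c ON c.author_id = p.id GROUP BY p.name

Result:
name    | COUNT(c.id)
--------+------------
Asimov  | 3          
Atwood  | 0          
Le Guin | 3          
Orwell  | 2          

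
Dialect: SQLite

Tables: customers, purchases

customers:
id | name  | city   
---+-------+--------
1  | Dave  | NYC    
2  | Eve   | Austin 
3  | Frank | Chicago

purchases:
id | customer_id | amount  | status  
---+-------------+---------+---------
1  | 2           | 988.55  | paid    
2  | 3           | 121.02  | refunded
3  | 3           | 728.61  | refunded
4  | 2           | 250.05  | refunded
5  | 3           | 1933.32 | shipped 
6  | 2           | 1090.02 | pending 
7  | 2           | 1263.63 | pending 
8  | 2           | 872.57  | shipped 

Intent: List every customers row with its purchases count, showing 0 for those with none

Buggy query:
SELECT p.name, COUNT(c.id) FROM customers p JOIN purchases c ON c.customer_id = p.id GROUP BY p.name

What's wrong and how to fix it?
Bug: An inner join excludes parents with zero children

Fix: Switch to LEFT JOIN to retain unmatched parent rows

Corrected query:
SELECT p.name, COUNT(c.id) FROM customers p LEFT JOIN purchases c ON c.customer_id = p.id GROUP BY p.name

Result:
name  | COUNT(c.id)
------+------------
Dave  | 0          
Eve   | 5          
Frank | 3          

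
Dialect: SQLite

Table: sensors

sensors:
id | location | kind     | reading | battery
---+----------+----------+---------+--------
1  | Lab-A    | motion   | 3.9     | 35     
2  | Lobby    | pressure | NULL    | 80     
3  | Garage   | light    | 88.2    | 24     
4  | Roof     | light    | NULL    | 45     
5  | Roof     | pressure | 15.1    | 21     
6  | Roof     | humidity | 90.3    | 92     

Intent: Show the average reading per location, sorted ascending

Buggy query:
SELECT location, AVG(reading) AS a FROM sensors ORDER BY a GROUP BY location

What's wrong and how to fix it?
Bug: GROUP BY must precede ORDER BY

Fix: Reorder: SELECT … FROM … GROUP BY … ORDER BY …

Corrected query:
SELECT location, AVG(reading) AS a FROM sensors GROUP BY location ORDER BY a

Result:
location | a   
---------+-----
Lobby    | NULL
Lab-A    | 3.9 
Roof     | 52.7
Garage   | 88.2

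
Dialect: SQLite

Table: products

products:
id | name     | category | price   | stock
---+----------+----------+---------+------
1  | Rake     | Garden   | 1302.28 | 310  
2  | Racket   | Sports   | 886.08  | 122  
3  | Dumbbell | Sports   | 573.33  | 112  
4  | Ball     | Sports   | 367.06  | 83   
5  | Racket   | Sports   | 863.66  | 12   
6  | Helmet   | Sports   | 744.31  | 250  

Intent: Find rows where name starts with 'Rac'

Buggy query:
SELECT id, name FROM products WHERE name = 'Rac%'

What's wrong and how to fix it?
Bug: Wildcards only work with LIKE; '=' treats '%' as a literal character

Fix: Use LIKE for wildcard pattern matching

Corrected query:
SELECT id, name FROM products WHERE name LIKE 'Rac%'

Result:
id | name  
---+-------
2  | Racket
5  | Racket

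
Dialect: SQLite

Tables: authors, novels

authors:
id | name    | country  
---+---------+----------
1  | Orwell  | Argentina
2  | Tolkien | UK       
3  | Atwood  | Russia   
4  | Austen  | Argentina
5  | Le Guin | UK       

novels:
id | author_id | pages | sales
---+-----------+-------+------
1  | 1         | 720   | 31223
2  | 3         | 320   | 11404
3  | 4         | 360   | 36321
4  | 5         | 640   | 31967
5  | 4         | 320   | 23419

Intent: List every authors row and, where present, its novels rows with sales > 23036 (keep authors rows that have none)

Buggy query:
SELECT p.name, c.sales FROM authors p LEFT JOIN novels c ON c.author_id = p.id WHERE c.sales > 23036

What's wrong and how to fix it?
Bug: Filtering c.sales in WHERE discards the NULL rows produced by LEFT JOIN, turning it into an inner join

Fix: Move the right-table condition into the ON clause so unmatched parents are kept

Corrected query:
SELECT p.name, c.sales FROM authors p LEFT JOIN novels c ON c.author_id = p.id AND c.sales > 23036

Result:
name    | sales
--------+------
Orwell  | 31223
Tolkien | NULL 
Atwood  | NULL 
Austen  | 23419
Austen  | 36321
Le Guin | 31967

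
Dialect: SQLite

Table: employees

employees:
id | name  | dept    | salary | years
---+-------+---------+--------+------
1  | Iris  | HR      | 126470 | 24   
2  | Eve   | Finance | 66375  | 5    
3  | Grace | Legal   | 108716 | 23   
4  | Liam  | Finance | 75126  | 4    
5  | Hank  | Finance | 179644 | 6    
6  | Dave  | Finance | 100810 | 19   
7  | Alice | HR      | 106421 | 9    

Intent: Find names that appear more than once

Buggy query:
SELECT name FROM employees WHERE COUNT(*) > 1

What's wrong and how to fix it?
Bug: COUNT(*) is an aggregate and cannot be used in WHERE

Fix: GROUP BY name, then filter groups with HAVING COUNT(*) > 1

Corrected query:
SELECT name FROM employees GROUP BY name HAVING COUNT(*) > 1

Result:
(no rows)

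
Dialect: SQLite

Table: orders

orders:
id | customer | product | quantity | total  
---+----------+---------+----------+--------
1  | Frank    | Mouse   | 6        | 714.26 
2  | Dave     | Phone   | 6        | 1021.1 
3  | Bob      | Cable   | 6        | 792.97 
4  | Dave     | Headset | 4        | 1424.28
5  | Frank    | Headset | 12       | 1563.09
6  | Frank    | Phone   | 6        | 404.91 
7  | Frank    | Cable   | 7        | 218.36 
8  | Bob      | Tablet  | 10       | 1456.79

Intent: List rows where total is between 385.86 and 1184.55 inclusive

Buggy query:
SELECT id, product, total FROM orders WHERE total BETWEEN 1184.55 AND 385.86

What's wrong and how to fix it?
Bug: BETWEEN expects the lower bound first; with 1184.55 AND 385.86 the range is empty

Fix: Write BETWEEN 385.86 AND 1184.55

Corrected query:
SELECT id, product, total FROM orders WHERE total BETWEEN 385.86 AND 1184.55

Result:
id | product | total 
---+---------+-------
1  | Mouse   | 714.26
2  | Phone   | 1021.1
3  | Cable   | 792.97
6  | Phone   | 404.91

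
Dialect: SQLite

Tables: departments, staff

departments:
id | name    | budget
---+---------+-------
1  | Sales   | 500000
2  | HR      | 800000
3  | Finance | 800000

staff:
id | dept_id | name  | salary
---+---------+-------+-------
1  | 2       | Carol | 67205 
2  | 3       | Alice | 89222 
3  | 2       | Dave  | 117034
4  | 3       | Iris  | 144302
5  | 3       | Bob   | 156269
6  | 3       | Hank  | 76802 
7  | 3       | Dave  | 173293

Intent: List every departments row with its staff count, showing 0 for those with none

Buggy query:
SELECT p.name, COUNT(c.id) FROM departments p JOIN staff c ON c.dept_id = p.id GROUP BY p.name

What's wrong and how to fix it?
Bug: An inner join excludes parents with zero children

Fix: Use LEFT JOIN so parents without children still appear (COUNT(c.id) gives 0)

Corrected query:
SELECT p.name, COUNT(c.id) FROM departments p LEFT JOIN staff c ON c.dept_id = p.id GROUP BY p.name

Result:
name    | COUNT(c.id)
--------+------------
Finance | 5          
HR      | 2          
Sales   | 0          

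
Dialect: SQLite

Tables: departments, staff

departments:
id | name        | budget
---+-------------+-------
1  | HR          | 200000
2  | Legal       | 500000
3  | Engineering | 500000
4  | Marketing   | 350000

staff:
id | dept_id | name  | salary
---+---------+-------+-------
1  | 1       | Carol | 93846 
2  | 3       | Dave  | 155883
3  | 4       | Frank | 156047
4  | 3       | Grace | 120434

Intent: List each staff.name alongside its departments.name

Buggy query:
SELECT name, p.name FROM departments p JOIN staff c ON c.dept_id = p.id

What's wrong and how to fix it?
Bug: Both tables have a 'name' column; the unqualified reference is ambiguous

Fix: Prefix ambiguous columns with the table alias

Corrected query:
SELECT c.name, p.name FROM departments p JOIN staff c ON c.dept_id = p.id

Result:
name  | name       
------+------------
Carol | HR         
Dave  | Engineering
Frank | Marketing  
Grace | Engineering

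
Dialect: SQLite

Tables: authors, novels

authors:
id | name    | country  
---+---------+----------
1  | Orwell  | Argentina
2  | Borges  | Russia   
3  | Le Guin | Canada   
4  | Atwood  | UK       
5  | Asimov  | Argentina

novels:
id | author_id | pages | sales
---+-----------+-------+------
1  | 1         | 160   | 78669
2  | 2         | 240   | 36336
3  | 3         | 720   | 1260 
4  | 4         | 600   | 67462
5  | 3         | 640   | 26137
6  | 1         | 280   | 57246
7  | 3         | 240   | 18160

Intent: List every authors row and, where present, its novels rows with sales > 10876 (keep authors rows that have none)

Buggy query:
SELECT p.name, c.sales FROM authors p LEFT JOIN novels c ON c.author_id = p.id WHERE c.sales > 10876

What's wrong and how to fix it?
Bug: A WHERE condition on the right-hand table after LEFT JOIN drops unmatched parents

Fix: Put 'c.sales > 10876' in the JOIN's ON clause instead of WHERE

Corrected query:
SELECT p.name, c.sales FROM authors p LEFT JOIN novels c ON c.author_id = p.id AND c.sales > 10876

Result:
name    | sales
--------+------
Orwell  | 57246
Orwell  | 78669
Borges  | 36336
Le Guin | 18160
Le Guin | 26137
Atwood  | 67462
Asimov  | NULL 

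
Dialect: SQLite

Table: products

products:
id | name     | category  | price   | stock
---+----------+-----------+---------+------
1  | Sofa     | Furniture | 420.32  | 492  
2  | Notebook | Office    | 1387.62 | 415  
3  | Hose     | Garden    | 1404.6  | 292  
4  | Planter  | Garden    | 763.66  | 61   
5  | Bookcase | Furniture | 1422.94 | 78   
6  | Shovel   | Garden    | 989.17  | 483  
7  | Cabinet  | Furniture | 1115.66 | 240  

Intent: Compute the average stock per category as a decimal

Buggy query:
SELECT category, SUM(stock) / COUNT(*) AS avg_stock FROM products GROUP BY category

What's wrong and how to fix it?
Bug: SUM(stock) and COUNT(*) are both integers; the division truncates the fractional part

Fix: Cast one side to REAL so the division keeps the fractional part

Corrected query:
SELECT category, SUM(stock) * 1.0 / COUNT(*) AS avg_stock FROM products GROUP BY category

Result:
category  | avg_stock 
----------+-----------
Furniture | 270       
Garden    | 278.666667
Office    | 415       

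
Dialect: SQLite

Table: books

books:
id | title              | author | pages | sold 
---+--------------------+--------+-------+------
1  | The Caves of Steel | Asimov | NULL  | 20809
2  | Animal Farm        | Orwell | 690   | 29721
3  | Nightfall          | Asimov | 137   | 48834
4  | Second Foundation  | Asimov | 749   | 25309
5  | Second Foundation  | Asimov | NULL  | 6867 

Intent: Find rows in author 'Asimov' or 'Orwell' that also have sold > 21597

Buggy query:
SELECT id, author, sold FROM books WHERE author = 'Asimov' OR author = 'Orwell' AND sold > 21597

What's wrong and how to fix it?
Bug: Without parentheses, AND is evaluated before OR, so the sold filter only applies to the 'Orwell' branch

Fix: Add parentheses around the OR so the AND applies to both alternatives

Corrected query:
SELECT id, author, sold FROM books WHERE (author = 'Asimov' OR author = 'Orwell') AND sold > 21597

Result:
id | author | sold 
---+--------+------
2  | Orwell | 29721
3  | Asimov | 48834
4  | Asimov | 25309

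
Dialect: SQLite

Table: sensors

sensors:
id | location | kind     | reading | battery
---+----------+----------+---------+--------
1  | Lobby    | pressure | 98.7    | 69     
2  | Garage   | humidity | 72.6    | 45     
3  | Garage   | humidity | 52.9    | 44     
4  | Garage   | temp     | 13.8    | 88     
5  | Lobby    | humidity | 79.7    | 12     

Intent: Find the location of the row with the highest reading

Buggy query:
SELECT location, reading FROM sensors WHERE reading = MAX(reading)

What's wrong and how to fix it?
Bug: WHERE is evaluated per row; an aggregate over the whole table isn't defined there

Fix: Wrap MAX in a scalar subquery so WHERE compares against a single value

Corrected query:
SELECT location, reading FROM sensors WHERE reading = (SELECT MAX(reading) FROM sensors)

Result:
location | reading
---------+--------
Lobby    | 98.7   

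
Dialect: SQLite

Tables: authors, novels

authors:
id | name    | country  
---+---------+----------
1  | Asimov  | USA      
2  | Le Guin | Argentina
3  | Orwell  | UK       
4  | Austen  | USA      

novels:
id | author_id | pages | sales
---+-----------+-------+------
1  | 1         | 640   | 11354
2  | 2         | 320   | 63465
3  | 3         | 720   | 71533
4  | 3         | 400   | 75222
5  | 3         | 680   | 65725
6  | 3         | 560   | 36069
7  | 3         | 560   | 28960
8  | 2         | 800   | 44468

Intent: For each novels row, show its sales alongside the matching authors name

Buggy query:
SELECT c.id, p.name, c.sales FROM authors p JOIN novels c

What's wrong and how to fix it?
Bug: Missing join condition: each novels row is matched to all authors rows instead of just its own

Fix: Specify the join condition linking the foreign key to the parent id

Corrected query:
SELECT c.id, p.name, c.sales FROM authors p JOIN novels c ON c.author_id = p.id

Result:
id | name    | sales
---+---------+------
1  | Asimov  | 11354
2  | Le Guin | 63465
3  | Orwell  | 71533
4  | Orwell  | 75222
5  | Orwell  | 65725
6  | Orwell  | 36069
7  | Orwell  | 28960
8  | Le Guin | 44468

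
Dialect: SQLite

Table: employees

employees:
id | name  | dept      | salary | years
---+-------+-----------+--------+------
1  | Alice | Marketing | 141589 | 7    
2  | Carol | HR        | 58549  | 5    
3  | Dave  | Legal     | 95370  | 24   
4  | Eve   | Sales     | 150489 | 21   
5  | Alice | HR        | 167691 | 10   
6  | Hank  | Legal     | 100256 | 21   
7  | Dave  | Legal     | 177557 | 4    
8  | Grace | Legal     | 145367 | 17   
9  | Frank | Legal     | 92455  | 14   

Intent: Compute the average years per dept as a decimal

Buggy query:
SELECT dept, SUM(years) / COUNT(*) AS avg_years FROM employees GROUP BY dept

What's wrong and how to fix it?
Bug: Both operands are integers, so '/' performs integer division and truncates

Fix: Cast one side to REAL so the division keeps the fractional part

Corrected query:
SELECT dept, SUM(years) * 1.0 / COUNT(*) AS avg_years FROM employees GROUP BY dept

Result:
dept      | avg_years
----------+----------
HR        | 7.5      
Legal     | 16       
Marketing | 7        
Sales     | 21       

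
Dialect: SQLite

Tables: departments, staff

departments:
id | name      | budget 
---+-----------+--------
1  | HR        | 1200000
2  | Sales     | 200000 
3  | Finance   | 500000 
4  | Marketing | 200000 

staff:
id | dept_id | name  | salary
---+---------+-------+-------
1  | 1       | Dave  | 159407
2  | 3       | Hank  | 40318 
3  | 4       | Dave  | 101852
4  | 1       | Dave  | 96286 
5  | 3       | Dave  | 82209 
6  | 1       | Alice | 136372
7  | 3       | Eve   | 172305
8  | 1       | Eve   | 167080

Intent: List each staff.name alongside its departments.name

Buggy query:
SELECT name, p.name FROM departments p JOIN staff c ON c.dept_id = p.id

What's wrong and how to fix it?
Bug: 'name' exists in both joined tables, so the database can't tell which one is meant

Fix: Qualify the column with its table alias (c.name)

Corrected query:
SELECT c.name, p.name FROM departments p JOIN staff c ON c.dept_id = p.id

Result:
name  | name     
------+----------
Dave  | HR       
Hank  | Finance  
Dave  | Marketing
Dave  | HR       
Dave  | Finance  
Alice | HR       
Eve   | Finance  
Eve   | HR       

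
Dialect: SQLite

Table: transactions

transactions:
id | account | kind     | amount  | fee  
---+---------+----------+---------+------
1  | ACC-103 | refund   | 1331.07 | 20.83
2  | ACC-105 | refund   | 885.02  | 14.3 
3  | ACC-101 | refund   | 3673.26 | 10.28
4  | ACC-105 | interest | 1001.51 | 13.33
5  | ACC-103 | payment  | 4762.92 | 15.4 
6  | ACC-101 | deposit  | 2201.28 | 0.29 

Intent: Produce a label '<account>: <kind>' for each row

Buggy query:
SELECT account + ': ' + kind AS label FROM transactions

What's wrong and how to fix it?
Bug: '+' is numeric addition; on text columns SQLite converts them to 0 instead of concatenating

Fix: Use the || operator for string concatenation

Corrected query:
SELECT account || ': ' || kind AS label FROM transactions

Result:
label            
-----------------
ACC-103: refund  
ACC-105: refund  
ACC-101: refund  
ACC-105: interest
ACC-103: payment 
ACC-101: deposit 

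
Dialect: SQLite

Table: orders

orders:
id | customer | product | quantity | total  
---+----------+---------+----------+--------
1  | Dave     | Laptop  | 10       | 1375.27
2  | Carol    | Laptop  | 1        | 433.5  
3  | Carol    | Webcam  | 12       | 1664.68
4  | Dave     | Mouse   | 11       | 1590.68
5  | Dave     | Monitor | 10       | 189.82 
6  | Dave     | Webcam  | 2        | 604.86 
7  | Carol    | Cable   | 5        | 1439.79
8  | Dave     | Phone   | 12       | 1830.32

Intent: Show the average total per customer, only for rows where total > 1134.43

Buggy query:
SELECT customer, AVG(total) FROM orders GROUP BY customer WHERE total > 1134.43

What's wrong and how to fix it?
Bug: Row-level WHERE must come before GROUP BY in the clause order

Fix: Place WHERE between FROM and GROUP BY

Corrected query:
SELECT customer, AVG(total) FROM orders WHERE total > 1134.43 GROUP BY customer

Result:
customer | AVG(total) 
---------+------------
Carol    | 1552.235   
Dave     | 1598.756667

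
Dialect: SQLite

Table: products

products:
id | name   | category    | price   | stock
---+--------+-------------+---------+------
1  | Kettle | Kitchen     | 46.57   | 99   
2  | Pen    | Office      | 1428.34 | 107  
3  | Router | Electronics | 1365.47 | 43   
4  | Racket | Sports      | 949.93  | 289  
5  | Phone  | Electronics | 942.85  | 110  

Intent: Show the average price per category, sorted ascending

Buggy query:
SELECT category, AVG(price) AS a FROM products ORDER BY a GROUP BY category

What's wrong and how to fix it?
Bug: GROUP BY must precede ORDER BY

Fix: Move ORDER BY to the end, after GROUP BY

Corrected query:
SELECT category, AVG(price) AS a FROM products GROUP BY category ORDER BY a

Result:
category    | a      
------------+--------
Kitchen     | 46.57  
Sports      | 949.93 
Electronics | 1154.16
Office      | 1428.34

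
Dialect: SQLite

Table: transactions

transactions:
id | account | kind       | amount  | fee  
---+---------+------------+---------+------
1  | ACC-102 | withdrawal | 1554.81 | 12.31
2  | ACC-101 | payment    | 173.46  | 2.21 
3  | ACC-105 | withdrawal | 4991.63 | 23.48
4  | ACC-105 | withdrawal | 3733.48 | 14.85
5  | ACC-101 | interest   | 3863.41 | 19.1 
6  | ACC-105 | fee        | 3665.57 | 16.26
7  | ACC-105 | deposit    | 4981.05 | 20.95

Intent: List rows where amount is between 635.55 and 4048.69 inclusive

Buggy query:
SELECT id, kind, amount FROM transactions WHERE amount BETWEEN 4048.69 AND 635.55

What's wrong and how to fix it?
Bug: BETWEEN expects the lower bound first; with 4048.69 AND 635.55 the range is empty

Fix: Write BETWEEN 635.55 AND 4048.69

Corrected query:
SELECT id, kind, amount FROM transactions WHERE amount BETWEEN 635.55 AND 4048.69

Result:
id | kind       | amount 
---+------------+--------
1  | withdrawal | 1554.81
4  | withdrawal | 3733.48
5  | interest   | 3863.41
6  | fee        | 3665.57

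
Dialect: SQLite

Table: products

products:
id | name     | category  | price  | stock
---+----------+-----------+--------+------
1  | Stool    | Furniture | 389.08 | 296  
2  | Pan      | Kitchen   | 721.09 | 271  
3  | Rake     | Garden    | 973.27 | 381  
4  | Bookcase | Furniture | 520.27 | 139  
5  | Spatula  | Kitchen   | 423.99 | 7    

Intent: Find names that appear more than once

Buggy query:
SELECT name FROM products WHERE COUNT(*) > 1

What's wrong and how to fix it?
Bug: WHERE can't reference COUNT(*); aggregates are computed after WHERE

Fix: GROUP BY name, then filter groups with HAVING COUNT(*) > 1

Corrected query:
SELECT name FROM products GROUP BY name HAVING COUNT(*) > 1

Result:
(no rows)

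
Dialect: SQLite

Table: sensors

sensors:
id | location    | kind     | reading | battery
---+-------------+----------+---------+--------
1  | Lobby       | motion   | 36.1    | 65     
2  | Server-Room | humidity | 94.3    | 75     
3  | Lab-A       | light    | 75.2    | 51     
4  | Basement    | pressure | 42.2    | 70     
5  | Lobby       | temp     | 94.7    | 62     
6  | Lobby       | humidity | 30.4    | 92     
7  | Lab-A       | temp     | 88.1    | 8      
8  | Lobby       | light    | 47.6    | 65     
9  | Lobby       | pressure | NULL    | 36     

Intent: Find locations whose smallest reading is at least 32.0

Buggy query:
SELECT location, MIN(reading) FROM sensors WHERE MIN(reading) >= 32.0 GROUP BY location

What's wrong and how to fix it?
Bug: Aggregates like MIN are computed per group after WHERE runs

Fix: Replace WHERE with HAVING after the GROUP BY

Corrected query:
SELECT location, MIN(reading) FROM sensors GROUP BY location HAVING MIN(reading) >= 32.0

Result:
location    | MIN(reading)
------------+-------------
Basement    | 42.2        
Lab-A       | 75.2        
Server-Room | 94.3        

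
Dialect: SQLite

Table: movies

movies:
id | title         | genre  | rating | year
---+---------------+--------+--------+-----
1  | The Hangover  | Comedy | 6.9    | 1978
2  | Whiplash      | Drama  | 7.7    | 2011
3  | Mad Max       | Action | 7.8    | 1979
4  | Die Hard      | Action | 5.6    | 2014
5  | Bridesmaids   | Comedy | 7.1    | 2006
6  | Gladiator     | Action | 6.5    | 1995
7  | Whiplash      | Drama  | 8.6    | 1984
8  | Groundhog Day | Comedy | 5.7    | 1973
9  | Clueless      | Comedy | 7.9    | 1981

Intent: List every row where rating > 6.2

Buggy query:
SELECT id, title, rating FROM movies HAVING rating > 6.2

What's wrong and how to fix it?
Bug: This is a non-aggregate query (no GROUP BY, no aggregates), so in SQLite the HAVING clause is invalid here; a row-level condition belongs in WHERE

Fix: Use WHERE for row-level filtering

Corrected query:
SELECT id, title, rating FROM movies WHERE rating > 6.2

Result:
id | title        | rating
---+--------------+-------
1  | The Hangover | 6.9   
2  | Whiplash     | 7.7   
3  | Mad Max      | 7.8   
5  | Bridesmaids  | 7.1   
6  | Gladiator    | 6.5   
7  | Whiplash     | 8.6   
9  | Clueless     | 7.9   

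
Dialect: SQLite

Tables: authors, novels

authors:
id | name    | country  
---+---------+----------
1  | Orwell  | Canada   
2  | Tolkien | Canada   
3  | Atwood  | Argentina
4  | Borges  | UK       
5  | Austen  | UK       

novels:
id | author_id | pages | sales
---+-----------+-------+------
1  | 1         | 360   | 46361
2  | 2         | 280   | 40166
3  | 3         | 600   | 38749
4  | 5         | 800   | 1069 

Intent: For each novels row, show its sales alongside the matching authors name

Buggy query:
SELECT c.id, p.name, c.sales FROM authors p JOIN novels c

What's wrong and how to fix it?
Bug: Missing join condition: each novels row is matched to all authors rows instead of just its own

Fix: Add ON c.author_id = p.id to the JOIN

Corrected query:
SELECT c.id, p.name, c.sales FROM authors p JOIN novels c ON c.author_id = p.id

Result:
id | name    | sales
---+---------+------
1  | Orwell  | 46361
2  | Tolkien | 40166
3  | Atwood  | 38749
4  | Austen  | 1069 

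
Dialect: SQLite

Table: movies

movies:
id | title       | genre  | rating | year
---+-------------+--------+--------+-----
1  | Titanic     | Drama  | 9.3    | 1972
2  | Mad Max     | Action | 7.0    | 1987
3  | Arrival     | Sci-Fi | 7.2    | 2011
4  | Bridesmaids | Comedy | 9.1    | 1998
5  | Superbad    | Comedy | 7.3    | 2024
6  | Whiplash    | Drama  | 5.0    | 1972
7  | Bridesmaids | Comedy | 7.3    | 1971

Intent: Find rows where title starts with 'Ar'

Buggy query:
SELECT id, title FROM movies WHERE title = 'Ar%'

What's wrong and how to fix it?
Bug: '=' compares the literal string including the % character; pattern matching needs LIKE

Fix: Replace '=' with LIKE so 'Ar%' is treated as a pattern

Corrected query:
SELECT id, title FROM movies WHERE title LIKE 'Ar%'

Result:
id | title  
---+--------
3  | Arrival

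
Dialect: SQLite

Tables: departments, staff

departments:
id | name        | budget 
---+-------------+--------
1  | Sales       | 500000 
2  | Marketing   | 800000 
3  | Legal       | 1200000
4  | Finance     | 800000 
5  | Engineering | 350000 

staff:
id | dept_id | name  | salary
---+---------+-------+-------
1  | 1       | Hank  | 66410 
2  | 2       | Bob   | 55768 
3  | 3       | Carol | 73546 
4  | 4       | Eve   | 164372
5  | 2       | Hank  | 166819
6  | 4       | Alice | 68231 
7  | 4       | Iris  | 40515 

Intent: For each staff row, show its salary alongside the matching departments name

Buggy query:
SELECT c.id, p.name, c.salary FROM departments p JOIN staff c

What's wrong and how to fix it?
Bug: JOIN with no ON clause produces a cartesian product; every staff row pairs with every departments row

Fix: Specify the join condition linking the foreign key to the parent id

Corrected query:
SELECT c.id, p.name, c.salary FROM departments p JOIN staff c ON c.dept_id = p.id

Result:
id | name      | salary
---+-----------+-------
1  | Sales     | 66410 
2  | Marketing | 55768 
3  | Legal     | 73546 
4  | Finance   | 164372
5  | Marketing | 166819
6  | Finance   | 68231 
7  | Finance   | 40515 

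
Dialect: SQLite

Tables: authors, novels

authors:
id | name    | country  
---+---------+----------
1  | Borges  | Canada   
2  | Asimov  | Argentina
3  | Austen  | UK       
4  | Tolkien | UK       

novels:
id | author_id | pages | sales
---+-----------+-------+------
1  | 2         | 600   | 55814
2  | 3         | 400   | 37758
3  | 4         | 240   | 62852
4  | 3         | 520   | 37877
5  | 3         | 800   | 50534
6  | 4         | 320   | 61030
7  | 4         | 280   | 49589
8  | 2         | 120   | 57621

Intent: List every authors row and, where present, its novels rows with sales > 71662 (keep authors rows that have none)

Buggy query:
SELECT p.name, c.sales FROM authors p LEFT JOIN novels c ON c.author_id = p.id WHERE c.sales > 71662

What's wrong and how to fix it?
Bug: A WHERE condition on the right-hand table after LEFT JOIN drops unmatched parents

Fix: Put 'c.sales > 71662' in the JOIN's ON clause instead of WHERE

Corrected query:
SELECT p.name, c.sales FROM authors p LEFT JOIN novels c ON c.author_id = p.id AND c.sales > 71662

Result:
name    | sales
--------+------
Borges  | NULL 
Asimov  | NULL 
Austen  | NULL 
Tolkien | NULL 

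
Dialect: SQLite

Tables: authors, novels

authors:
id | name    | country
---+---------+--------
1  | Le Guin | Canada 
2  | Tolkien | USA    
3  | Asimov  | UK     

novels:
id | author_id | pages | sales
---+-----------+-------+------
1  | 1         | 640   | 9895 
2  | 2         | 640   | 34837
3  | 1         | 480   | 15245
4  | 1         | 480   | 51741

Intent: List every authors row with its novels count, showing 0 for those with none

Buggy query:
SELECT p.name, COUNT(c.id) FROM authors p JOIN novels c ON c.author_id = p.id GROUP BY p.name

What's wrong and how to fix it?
Bug: An inner join excludes parents with zero children

Fix: Use LEFT JOIN so parents without children still appear (COUNT(c.id) gives 0)

Corrected query:
SELECT p.name, COUNT(c.id) FROM authors p LEFT JOIN novels c ON c.author_id = p.id GROUP BY p.name

Result:
name    | COUNT(c.id)
--------+------------
Asimov  | 0          
Le Guin | 3          
Tolkien | 1          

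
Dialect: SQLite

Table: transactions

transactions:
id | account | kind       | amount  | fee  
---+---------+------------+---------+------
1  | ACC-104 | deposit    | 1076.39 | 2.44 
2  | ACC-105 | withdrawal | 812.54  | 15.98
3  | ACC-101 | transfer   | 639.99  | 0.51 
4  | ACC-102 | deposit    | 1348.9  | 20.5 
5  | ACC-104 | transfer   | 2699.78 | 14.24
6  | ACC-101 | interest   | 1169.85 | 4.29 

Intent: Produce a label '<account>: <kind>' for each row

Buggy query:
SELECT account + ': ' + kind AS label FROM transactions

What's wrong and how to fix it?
Bug: SQLite uses || for string concatenation; + coerces text to numbers (yielding 0)

Fix: Use the || operator for string concatenation

Corrected query:
SELECT account || ': ' || kind AS label FROM transactions

Result:
label              
-------------------
ACC-104: deposit   
ACC-105: withdrawal
ACC-101: transfer  
ACC-102: deposit   
ACC-104: transfer  
ACC-101: interest  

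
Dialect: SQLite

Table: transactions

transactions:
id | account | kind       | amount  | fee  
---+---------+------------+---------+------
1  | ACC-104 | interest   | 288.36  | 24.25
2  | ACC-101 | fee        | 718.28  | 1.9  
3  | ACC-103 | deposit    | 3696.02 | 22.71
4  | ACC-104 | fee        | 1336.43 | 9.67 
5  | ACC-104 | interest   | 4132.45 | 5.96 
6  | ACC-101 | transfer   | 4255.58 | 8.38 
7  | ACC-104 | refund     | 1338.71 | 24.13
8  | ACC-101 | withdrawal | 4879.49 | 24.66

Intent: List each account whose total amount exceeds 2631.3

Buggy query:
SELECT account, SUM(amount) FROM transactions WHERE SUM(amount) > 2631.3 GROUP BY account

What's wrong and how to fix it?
Bug: WHERE runs before GROUP BY, so aggregates aren't available there

Fix: Move the aggregate condition to a HAVING clause

Corrected query:
SELECT account, SUM(amount) FROM transactions GROUP BY account HAVING SUM(amount) > 2631.3

Result:
account | SUM(amount)
--------+------------
ACC-101 | 9853.35    
ACC-103 | 3696.02    
ACC-104 | 7095.95    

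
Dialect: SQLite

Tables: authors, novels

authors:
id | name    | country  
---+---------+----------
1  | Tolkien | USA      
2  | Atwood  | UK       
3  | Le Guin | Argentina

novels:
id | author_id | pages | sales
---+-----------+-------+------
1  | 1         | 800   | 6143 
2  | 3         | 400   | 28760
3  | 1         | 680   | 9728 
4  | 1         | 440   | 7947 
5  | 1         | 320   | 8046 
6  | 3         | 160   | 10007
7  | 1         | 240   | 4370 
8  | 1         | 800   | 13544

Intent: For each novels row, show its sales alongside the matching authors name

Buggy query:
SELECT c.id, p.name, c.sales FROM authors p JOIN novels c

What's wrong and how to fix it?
Bug: Missing join condition: each novels row is matched to all authors rows instead of just its own

Fix: Add ON c.author_id = p.id to the JOIN

Corrected query:
SELECT c.id, p.name, c.sales FROM authors p JOIN novels c ON c.author_id = p.id

Result:
id | name    | sales
---+---------+------
1  | Tolkien | 6143 
2  | Le Guin | 28760
3  | Tolkien | 9728 
4  | Tolkien | 7947 
5  | Tolkien | 8046 
6  | Le Guin | 10007
7  | Tolkien | 4370 
8  | Tolkien | 13544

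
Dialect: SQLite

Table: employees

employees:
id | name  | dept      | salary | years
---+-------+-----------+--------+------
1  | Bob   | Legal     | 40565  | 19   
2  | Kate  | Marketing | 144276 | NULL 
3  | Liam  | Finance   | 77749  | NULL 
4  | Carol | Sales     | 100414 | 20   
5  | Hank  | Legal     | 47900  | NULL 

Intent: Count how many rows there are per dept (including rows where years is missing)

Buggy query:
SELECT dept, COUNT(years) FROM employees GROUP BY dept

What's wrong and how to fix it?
Bug: COUNT(years) skips NULLs, so groups with missing years are undercounted

Fix: Replace COUNT(years) with COUNT(*)

Corrected query:
SELECT dept, COUNT(*) FROM employees GROUP BY dept

Result:
dept      | COUNT(*)
----------+---------
Finance   | 1       
Legal     | 2       
Marketing | 1       
Sales     | 1       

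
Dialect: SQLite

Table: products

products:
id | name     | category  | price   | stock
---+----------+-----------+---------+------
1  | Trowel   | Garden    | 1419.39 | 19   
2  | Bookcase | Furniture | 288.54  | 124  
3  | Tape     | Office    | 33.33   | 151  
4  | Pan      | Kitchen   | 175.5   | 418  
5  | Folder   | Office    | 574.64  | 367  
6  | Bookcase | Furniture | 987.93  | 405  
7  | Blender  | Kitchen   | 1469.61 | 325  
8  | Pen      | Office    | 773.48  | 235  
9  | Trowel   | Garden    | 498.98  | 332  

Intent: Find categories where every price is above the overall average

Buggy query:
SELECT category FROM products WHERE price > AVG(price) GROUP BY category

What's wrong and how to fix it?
Bug: AVG() is an aggregate; it can't sit directly in WHERE

Fix: Compute the overall average in a scalar subquery and compare each group's MIN against it in HAVING

Corrected query:
SELECT category FROM products GROUP BY category HAVING MIN(price) > (SELECT AVG(price) FROM products)

Result:
(no rows)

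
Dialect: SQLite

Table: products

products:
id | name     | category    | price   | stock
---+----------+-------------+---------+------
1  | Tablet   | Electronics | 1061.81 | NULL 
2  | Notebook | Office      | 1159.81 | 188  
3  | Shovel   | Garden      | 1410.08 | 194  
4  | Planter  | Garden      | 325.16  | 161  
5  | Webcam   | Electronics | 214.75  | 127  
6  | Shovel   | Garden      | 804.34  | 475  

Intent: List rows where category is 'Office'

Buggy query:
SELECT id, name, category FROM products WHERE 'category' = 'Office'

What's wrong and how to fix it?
Bug: Single quotes denote string literals in SQL; the column name is being compared as a constant string

Fix: Remove the quotes around the column name (or use double quotes for an identifier)

Corrected query:
SELECT id, name, category FROM products WHERE category = 'Office'

Result:
id | name     | category
---+----------+---------
2  | Notebook | Office  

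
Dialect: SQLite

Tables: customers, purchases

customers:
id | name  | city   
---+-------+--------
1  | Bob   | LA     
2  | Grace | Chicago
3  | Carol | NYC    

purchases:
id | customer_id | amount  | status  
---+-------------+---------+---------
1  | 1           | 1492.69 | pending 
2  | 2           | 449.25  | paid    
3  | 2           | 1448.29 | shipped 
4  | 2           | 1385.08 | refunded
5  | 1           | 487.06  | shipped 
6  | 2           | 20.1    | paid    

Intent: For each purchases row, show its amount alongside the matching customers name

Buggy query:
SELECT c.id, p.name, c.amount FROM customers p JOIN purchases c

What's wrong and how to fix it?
Bug: JOIN with no ON clause produces a cartesian product; every purchases row pairs with every customers row

Fix: Specify the join condition linking the foreign key to the parent id

Corrected query:
SELECT c.id, p.name, c.amount FROM customers p JOIN purchases c ON c.customer_id = p.id

Result:
id | name  | amount 
---+-------+--------
1  | Bob   | 1492.69
2  | Grace | 449.25 
3  | Grace | 1448.29
4  | Grace | 1385.08
5  | Bob   | 487.06 
6  | Grace | 20.1   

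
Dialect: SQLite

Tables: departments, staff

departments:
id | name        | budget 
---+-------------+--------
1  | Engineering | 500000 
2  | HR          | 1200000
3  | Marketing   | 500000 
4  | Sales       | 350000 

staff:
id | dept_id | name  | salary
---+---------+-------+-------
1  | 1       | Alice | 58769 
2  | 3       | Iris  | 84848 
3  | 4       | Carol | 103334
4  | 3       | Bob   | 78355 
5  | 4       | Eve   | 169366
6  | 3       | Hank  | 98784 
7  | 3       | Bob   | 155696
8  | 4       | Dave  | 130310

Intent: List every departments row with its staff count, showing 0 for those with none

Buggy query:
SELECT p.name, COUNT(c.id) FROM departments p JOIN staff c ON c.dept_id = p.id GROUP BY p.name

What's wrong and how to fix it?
Bug: INNER JOIN drops departments rows that have no matching staff rows

Fix: Switch to LEFT JOIN to retain unmatched parent rows

Corrected query:
SELECT p.name, COUNT(c.id) FROM departments p LEFT JOIN staff c ON c.dept_id = p.id GROUP BY p.name

Result:
name        | COUNT(c.id)
------------+------------
Engineering | 1          
HR          | 0          
Marketing   | 4          
Sales       | 3          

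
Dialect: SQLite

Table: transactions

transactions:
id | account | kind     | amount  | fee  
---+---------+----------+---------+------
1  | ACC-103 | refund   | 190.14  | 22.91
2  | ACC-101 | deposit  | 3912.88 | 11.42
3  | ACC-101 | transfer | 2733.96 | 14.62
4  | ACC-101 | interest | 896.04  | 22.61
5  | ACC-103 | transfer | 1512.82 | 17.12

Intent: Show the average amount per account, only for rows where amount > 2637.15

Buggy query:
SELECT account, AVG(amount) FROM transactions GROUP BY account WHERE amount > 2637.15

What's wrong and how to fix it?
Bug: Row-level WHERE must come before GROUP BY in the clause order

Fix: Move the WHERE clause before GROUP BY

Corrected query:
SELECT account, AVG(amount) FROM transactions WHERE amount > 2637.15 GROUP BY account

Result:
account | AVG(amount)
--------+------------
ACC-101 | 3323.42    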